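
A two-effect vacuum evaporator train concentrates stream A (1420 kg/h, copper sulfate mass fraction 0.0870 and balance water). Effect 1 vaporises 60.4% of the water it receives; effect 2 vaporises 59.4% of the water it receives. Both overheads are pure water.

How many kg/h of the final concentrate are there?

water in feed = 1420×0.913 = 1296.5 kg/h.
After stage 1: water left = (1−0.604)×1296.5 = 513.4; stream total = 636.94 kg/h.
After stage 2: water left = (1−0.594)×513.4 = 208.44; final concentrate = 331.98 kg/h.

332 kg/h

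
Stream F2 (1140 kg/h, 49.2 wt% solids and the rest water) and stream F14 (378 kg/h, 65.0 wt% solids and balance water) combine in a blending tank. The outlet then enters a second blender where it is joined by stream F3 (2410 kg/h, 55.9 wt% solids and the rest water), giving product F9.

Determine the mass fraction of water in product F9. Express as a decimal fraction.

Overall, product flow = 3928 kg/h.
water in = 1140×0.508 + 378×0.350 + 2410×0.441 = 1774.2 kg/h.
water fraction in F9 = 0.4517.

0.4517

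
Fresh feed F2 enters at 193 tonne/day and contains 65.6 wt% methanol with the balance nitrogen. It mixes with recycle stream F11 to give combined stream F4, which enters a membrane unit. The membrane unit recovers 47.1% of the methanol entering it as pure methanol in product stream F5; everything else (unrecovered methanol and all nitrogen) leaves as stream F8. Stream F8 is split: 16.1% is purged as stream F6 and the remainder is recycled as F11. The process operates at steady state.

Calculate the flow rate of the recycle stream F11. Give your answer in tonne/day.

nitrogen enters only via F2 and leaves only via the purge: 193×0.344 = 0.161×(nitrogen in F8), and the membrane unit passes all nitrogen, so nitrogen in F4 = nitrogen in F8 = 412.37 tonne/day.
methanol in F4: m_A = 193×0.656 + (1−0.161)·(1−0.471)·m_A, so m_A = 126.61/0.5562 = 227.64 tonne/day.
F8 = (1−0.471)×227.64 + 412.37 = 532.8 tonne/day.
Recycle F11 = (1−0.161)×532.8 = 447.02 tonne/day.

447 tonne/day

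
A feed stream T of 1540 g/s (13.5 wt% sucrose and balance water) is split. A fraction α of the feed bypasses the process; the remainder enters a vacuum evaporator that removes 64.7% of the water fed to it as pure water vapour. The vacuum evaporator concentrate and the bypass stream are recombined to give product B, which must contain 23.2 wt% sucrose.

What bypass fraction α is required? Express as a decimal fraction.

All 1540×0.135 = 207.9 g/s of sucrose reaches B, so B = 207.9/0.232 = 896.12 g/s and vapour = 643.88 g/s.
The evaporator receives (1−α)·1540 of feed at 0.865 water and removes 0.647 of that water:
0.647×0.865×(1−α)×1540 = 643.88
(1−α) = 643.88/861.87 = 0.7471;  α = 0.2529.

0.253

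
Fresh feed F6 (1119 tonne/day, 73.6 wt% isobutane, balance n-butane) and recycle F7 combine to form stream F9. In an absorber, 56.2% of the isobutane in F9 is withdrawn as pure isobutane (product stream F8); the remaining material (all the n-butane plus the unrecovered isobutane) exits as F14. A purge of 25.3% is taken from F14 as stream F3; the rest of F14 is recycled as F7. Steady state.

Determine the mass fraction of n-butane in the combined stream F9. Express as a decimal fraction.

0.4882

n-butane enters only via F6 and leaves only via the purge: 1119×0.264 = 0.253×(n-butane in F14), and the absorber passes all n-butane, so n-butane in F9 = n-butane in F14 = 1167.7 tonne/day.
isobutane in F9: m_A = 1119×0.736 + (1−0.253)·(1−0.562)·m_A, so m_A = 823.58/0.6728 = 1224.1 tonne/day.
F9 = 1224.1 + 1167.7 = 2391.7 tonne/day.
n-butane fraction in F9 = 1167.7/2391.7 = 0.4882.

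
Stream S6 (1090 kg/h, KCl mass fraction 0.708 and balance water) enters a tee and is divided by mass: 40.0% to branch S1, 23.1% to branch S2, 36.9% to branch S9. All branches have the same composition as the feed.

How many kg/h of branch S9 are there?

402.2 kg/h

Branch S9 flow = 0.369×1090 = 402.21 kg/h.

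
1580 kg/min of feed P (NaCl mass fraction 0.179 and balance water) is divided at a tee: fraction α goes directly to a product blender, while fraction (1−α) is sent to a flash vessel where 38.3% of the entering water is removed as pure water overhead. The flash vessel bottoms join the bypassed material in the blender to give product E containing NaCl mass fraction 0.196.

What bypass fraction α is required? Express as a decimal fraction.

0.724

All 1580×0.179 = 282.82 kg/min of NaCl reaches E, so E = 282.82/0.196 = 1443 kg/min and vapour = 137.04 kg/min.
The evaporator receives (1−α)·1580 of feed at 0.821 water and removes 0.383 of that water:
0.383×0.821×(1−α)×1580 = 137.04
(1−α) = 137.04/496.82 = 0.2758;  α = 0.7242.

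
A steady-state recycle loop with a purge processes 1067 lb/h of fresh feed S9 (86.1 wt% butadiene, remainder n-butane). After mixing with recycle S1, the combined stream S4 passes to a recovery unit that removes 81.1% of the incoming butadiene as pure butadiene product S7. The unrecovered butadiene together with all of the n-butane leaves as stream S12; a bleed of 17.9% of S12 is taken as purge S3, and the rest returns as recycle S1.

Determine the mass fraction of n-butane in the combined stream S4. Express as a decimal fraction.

n-butane enters only via S9 and leaves only via the purge: 1067×0.139 = 0.179×(n-butane in S12), and the recovery unit passes all n-butane, so n-butane in S4 = n-butane in S12 = 828.56 lb/h.
butadiene in S4: m_A = 1067×0.861 + (1−0.179)·(1−0.811)·m_A, so m_A = 918.69/0.8448 = 1087.4 lb/h.
S4 = 1087.4 + 828.56 = 1916 lb/h.
n-butane fraction in S4 = 828.56/1916 = 0.4324.

0.4324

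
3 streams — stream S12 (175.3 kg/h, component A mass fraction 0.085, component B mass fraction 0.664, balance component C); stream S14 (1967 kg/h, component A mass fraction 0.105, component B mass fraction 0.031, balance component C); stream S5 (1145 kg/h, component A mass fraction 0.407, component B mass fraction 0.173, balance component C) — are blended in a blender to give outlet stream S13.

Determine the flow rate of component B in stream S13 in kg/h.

375.5 kg/h

component B out = component B in = 175.3×0.664 + 1967×0.031 + 1145×0.173 = 375.46 kg/h.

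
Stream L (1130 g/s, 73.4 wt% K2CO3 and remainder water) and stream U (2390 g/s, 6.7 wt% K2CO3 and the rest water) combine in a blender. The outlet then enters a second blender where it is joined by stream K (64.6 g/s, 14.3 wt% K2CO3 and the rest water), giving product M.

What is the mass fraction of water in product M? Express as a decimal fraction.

Overall, product flow = 3584.6 g/s.
water in = 1130×0.266 + 2390×0.933 + 64.6×0.857 = 2585.8 g/s.
water fraction in M = 0.721.

0.721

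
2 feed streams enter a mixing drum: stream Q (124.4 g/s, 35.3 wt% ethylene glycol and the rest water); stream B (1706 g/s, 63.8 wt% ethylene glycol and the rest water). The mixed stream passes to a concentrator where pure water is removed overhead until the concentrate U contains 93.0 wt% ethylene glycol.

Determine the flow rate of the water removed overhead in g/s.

ethylene glycol entering = 124.4×0.353 + 1706×0.638 = 1132.3 g/s.
All ethylene glycol reports to U, so U = 1132.3/0.930 = 1217.6 g/s.
Total feed = 1830.4 g/s; overhead = 1830.4 − 1217.6 = 612.83 g/s.

612.8 g/s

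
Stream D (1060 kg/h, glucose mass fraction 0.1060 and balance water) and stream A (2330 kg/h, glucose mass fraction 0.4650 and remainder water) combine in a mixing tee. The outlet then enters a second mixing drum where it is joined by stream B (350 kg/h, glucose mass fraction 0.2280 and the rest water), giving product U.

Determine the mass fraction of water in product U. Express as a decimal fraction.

Overall, product flow = 3740 kg/h.
water in = 1060×0.894 + 2330×0.535 + 350×0.772 = 2464.4 kg/h.
water fraction in U = 0.6589.

0.6589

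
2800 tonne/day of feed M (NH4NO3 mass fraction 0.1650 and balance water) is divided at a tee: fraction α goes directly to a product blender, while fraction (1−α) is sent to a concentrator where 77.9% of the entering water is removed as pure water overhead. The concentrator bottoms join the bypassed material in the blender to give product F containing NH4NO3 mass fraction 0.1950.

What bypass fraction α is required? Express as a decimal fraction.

All 2800×0.165 = 462 tonne/day of NH4NO3 reaches F, so F = 462/0.195 = 2369.2 tonne/day and vapour = 430.77 tonne/day.
The evaporator receives (1−α)·2800 of feed at 0.835 water and removes 0.779 of that water:
0.779×0.835×(1−α)×2800 = 430.77
(1−α) = 430.77/1821.3 = 0.2365;  α = 0.7635.

0.763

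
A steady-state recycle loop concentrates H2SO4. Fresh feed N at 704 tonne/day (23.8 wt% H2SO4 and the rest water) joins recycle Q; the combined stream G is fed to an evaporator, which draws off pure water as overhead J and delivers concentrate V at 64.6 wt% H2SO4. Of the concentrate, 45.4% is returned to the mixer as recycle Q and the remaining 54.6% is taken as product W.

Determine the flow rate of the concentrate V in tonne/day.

Overall H2SO4 balance (none leaves overhead): H2SO4 in fresh feed = H2SO4 in product, i.e. 704×0.238 = (1−0.454)·V·0.646.
V = 167.55/(0.646×0.546) = 475.03 tonne/day.

475 tonne/day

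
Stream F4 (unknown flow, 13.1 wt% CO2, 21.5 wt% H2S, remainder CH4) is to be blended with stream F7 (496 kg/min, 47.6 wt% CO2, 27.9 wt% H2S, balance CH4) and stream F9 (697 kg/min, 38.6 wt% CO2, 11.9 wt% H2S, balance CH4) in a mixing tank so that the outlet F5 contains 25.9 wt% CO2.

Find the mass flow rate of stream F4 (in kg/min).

1532 kg/min

Let F4 be the unknown flow. Total out = 1193 + F4.
CO2 balance: 505.14 + 0.131·F4 = 0.259·(1193 + F4)
(0.131 − 0.259)·F4 = 0.259×1193 − 505.14 = -196.15
F4 = -196.15 / -0.128 = 1532.4 kg/min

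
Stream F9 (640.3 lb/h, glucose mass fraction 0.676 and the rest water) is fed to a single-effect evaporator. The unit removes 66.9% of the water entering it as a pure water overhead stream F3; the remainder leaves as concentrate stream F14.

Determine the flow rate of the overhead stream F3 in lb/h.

water entering = 640.3×0.324 = 207.46 lb/h; overhead removed = 0.669×207.46 = 138.79 lb/h.

138.8 lb/h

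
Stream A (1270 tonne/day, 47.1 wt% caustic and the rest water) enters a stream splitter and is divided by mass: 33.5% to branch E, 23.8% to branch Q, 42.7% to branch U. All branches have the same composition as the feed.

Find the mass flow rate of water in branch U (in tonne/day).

286.9 tonne/day

Branch U total = 0.427×1270 = 542.29 tonne/day.
water in U = 0.529×542.29 = 286.87 tonne/day.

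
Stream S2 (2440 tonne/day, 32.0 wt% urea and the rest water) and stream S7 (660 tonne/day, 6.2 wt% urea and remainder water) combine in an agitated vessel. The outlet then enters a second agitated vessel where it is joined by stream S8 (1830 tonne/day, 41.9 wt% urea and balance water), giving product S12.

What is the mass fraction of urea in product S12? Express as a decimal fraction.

Overall, product flow = 4930 tonne/day.
urea in = 2440×0.320 + 660×0.062 + 1830×0.419 = 1588.5 tonne/day.
urea fraction in S12 = 0.3222.

0.3222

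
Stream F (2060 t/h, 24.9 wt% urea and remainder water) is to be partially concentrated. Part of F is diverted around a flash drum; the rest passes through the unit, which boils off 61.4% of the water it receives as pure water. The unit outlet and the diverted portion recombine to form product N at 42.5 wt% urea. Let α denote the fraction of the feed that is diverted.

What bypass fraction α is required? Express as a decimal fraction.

0.102

All 2060×0.249 = 512.94 t/h of urea reaches N, so N = 512.94/0.425 = 1206.9 t/h and vapour = 853.08 t/h.
The evaporator receives (1−α)·2060 of feed at 0.751 water and removes 0.614 of that water:
0.614×0.751×(1−α)×2060 = 853.08
(1−α) = 853.08/949.89 = 0.8981;  α = 0.1019.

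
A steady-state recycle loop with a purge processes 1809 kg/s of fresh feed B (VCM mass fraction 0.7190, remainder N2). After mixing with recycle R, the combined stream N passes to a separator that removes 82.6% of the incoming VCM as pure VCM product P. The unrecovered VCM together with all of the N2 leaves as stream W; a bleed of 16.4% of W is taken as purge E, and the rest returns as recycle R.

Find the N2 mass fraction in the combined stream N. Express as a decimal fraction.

N2 enters only via B and leaves only via the purge: 1809×0.281 = 0.164×(N2 in W), and the separator passes all N2, so N2 in N = N2 in W = 3099.6 kg/s.
VCM in N: m_A = 1809×0.719 + (1−0.164)·(1−0.826)·m_A, so m_A = 1300.7/0.8545 = 1522.1 kg/s.
N = 1522.1 + 3099.6 = 4621.6 kg/s.
N2 fraction in N = 3099.6/4621.6 = 0.6707.

0.6707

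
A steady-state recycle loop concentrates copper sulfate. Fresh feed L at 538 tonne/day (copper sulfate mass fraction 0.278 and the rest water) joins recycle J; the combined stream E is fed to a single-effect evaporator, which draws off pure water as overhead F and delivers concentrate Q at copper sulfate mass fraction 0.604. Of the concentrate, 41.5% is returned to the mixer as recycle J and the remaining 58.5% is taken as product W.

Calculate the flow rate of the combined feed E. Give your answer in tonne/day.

Overall copper sulfate balance (none leaves overhead): copper sulfate in fresh feed = copper sulfate in product, i.e. 538×0.278 = (1−0.415)·Q·0.604.
Q = 149.56/(0.604×0.585) = 423.29 tonne/day.
Recycle J = 0.415×423.29 = 175.66 tonne/day.
Combined feed E = 538 + 175.66 = 713.66 tonne/day.

713.7 tonne/day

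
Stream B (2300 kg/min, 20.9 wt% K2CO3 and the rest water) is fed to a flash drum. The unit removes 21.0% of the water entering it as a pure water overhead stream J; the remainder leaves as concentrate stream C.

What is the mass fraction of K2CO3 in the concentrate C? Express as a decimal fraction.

K2CO3 is not removed: 2300×0.209 = 480.7 kg/min of K2CO3 enters C.
water entering = 2300×0.791 = 1819.3 kg/min; overhead removed = 0.210×1819.3 = 382.05 kg/min.
Concentrate = 2300 − 382.05 = 1917.9 kg/min.
Mass fraction = 480.7/1917.9 = 0.251.

0.251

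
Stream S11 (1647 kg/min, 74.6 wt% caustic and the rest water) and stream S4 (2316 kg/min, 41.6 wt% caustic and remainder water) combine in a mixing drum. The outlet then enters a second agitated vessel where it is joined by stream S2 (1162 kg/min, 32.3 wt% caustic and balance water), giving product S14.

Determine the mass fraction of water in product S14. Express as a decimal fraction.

Overall, product flow = 5125 kg/min.
water in = 1647×0.254 + 2316×0.584 + 1162×0.677 = 2557.6 kg/min.
water fraction in S14 = 0.4990.

0.4990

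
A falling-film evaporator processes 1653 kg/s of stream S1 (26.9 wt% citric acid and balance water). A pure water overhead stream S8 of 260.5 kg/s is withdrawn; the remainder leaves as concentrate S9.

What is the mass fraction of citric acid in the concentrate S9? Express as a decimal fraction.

0.319

citric acid is not removed: 1653×0.269 = 444.66 kg/s of citric acid enters S9.
Concentrate = 1653 − 260.5 = 1392.5 kg/s.
Mass fraction = 444.66/1392.5 = 0.319.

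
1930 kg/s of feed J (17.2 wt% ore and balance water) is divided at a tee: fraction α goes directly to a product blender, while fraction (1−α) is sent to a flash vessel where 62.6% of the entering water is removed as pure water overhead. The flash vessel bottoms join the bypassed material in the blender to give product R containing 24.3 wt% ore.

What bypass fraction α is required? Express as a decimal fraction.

All 1930×0.172 = 331.96 kg/s of ore reaches R, so R = 331.96/0.243 = 1366.1 kg/s and vapour = 563.91 kg/s.
The evaporator receives (1−α)·1930 of feed at 0.828 water and removes 0.626 of that water:
0.626×0.828×(1−α)×1930 = 563.91
(1−α) = 563.91/1000.4 = 0.5637;  α = 0.4363.

0.436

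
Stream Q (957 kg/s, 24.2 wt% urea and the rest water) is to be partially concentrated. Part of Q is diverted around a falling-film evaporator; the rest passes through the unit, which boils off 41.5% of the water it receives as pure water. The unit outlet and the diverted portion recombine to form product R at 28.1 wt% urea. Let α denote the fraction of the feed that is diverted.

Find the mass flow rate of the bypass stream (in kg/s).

All 957×0.242 = 231.59 kg/s of urea reaches R, so R = 231.59/0.281 = 824.18 kg/s and vapour = 132.82 kg/s.
The evaporator receives (1−α)·957 of feed at 0.758 water and removes 0.415 of that water:
0.415×0.758×(1−α)×957 = 132.82
(1−α) = 132.82/301.04 = 0.4412;  α = 0.5588.
Bypass flow = 0.5588×957 = 534.77 kg/s.

534.8 kg/s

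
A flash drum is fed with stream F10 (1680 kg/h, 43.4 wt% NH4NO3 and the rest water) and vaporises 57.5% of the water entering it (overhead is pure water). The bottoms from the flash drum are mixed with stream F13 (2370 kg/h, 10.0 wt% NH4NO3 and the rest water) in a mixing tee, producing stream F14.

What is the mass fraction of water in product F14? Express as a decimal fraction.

Vapour removed = 0.575×0.566×1680 = 546.76 kg/h; concentrate = 1133.2 kg/h.
water reaching the mixer = 404.12 (from concentrate) + 2370×0.900 = 2537.1 kg/h.
Product flow = 1133.2 + 2370 = 3503.2 kg/h; water fraction = 0.724.

0.724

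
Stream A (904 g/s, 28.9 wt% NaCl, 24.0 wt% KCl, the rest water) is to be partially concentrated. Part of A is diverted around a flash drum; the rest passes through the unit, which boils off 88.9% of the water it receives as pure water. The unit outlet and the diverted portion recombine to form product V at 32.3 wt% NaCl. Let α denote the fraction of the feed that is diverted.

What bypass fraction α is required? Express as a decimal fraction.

All 904×0.289 = 261.26 g/s of NaCl reaches V, so V = 261.26/0.323 = 808.84 g/s and vapour = 95.158 g/s.
The evaporator receives (1−α)·904 of feed at 0.471 water and removes 0.889 of that water:
0.889×0.471×(1−α)×904 = 95.158
(1−α) = 95.158/378.52 = 0.2514;  α = 0.7486.

0.749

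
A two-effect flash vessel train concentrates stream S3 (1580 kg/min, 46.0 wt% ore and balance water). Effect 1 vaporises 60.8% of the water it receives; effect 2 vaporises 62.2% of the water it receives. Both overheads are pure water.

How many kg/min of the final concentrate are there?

water in feed = 1580×0.540 = 853.2 kg/min.
After stage 1: water left = (1−0.608)×853.2 = 334.45; stream total = 1061.3 kg/min.
After stage 2: water left = (1−0.622)×334.45 = 126.42; final concentrate = 853.22 kg/min.

853.2 kg/min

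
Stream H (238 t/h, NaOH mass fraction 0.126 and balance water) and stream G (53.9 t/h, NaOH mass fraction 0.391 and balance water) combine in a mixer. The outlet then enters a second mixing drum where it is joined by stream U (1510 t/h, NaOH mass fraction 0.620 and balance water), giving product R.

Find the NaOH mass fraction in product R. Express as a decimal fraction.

Overall, product flow = 1801.9 t/h.
NaOH in = 238×0.126 + 53.9×0.391 + 1510×0.620 = 987.26 t/h.
NaOH fraction in R = 0.548.

0.548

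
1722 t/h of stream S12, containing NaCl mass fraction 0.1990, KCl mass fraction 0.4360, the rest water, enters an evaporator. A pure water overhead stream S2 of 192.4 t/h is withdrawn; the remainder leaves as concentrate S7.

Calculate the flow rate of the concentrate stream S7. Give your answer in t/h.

Concentrate = 1722 − 192.4 = 1529.6 t/h.

1530 t/h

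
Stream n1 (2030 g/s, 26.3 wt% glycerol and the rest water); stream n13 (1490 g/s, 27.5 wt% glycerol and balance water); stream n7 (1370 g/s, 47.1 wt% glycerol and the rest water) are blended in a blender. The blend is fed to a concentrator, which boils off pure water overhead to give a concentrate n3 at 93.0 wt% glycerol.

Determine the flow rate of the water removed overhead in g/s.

3181 g/s

glycerol entering = 2030×0.263 + 1490×0.275 + 1370×0.471 = 1588.9 g/s.
All glycerol reports to n3, so n3 = 1588.9/0.930 = 1708.5 g/s.
Total feed = 4890 g/s; overhead = 4890 − 1708.5 = 3181.5 g/s.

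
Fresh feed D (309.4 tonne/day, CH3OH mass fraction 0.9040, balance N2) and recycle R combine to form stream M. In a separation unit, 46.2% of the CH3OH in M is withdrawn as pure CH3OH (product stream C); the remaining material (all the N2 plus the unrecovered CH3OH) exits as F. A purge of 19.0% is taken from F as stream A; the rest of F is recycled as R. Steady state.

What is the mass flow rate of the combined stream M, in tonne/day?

652.1 tonne/day

N2 enters only via D and leaves only via the purge: 309.4×0.096 = 0.190×(N2 in F), and the separation unit passes all N2, so N2 in M = N2 in F = 156.33 tonne/day.
CH3OH in M: m_A = 309.4×0.904 + (1−0.190)·(1−0.462)·m_A, so m_A = 279.7/0.5642 = 495.72 tonne/day.
M = 495.72 + 156.33 = 652.05 tonne/day.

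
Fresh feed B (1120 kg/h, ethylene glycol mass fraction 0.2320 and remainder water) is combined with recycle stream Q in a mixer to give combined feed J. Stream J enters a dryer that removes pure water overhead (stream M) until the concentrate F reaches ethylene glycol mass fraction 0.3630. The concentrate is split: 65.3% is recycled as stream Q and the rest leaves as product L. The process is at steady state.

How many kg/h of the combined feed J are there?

Overall ethylene glycol balance (none leaves overhead): ethylene glycol in fresh feed = ethylene glycol in product, i.e. 1120×0.232 = (1−0.653)·F·0.363.
F = 259.84/(0.363×0.347) = 2062.9 kg/h.
Recycle Q = 0.653×2062.9 = 1347 kg/h.
Combined feed J = 1120 + 1347 = 2467 kg/h.

2467 kg/h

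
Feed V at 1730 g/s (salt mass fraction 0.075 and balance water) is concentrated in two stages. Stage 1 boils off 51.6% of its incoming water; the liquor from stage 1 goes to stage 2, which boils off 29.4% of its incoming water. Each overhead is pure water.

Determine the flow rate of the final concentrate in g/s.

water in feed = 1730×0.925 = 1600.2 g/s.
After stage 1: water left = (1−0.516)×1600.2 = 774.52; stream total = 904.27 g/s.
After stage 2: water left = (1−0.294)×774.52 = 546.81; final concentrate = 676.56 g/s.

676.6 g/s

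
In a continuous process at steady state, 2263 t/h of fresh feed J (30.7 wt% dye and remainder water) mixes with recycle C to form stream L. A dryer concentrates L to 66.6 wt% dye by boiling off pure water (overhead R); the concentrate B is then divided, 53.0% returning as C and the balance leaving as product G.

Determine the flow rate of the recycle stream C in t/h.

Overall dye balance (none leaves overhead): dye in fresh feed = dye in product, i.e. 2263×0.307 = (1−0.530)·B·0.666.
B = 694.74/(0.666×0.470) = 2219.5 t/h.
Recycle C = 0.530×2219.5 = 1176.3 t/h.

1176 t/h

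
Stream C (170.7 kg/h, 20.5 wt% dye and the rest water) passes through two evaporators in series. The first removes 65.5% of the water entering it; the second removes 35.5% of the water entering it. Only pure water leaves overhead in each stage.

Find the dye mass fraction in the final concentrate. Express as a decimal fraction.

water in feed = 170.7×0.795 = 135.71 kg/h.
After stage 1: water left = (1−0.655)×135.71 = 46.819; stream total = 81.812 kg/h.
After stage 2: water left = (1−0.355)×46.819 = 30.198; final concentrate = 65.192 kg/h.
dye fraction = 34.993/65.192 = 0.537.

0.537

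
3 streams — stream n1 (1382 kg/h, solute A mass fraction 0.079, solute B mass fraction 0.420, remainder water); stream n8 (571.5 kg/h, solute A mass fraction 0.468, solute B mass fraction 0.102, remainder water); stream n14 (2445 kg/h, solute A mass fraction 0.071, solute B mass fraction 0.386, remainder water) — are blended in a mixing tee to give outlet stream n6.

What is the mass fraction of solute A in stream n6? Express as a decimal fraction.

0.125

Total flow out = 1382 + 571.5 + 2445 = 4398.5 kg/h.
solute A in = 1382×0.079 + 571.5×0.468 + 2445×0.071 = 550.23 kg/h.
solute A mass fraction in n6 = 550.23/4398.5 = 0.125.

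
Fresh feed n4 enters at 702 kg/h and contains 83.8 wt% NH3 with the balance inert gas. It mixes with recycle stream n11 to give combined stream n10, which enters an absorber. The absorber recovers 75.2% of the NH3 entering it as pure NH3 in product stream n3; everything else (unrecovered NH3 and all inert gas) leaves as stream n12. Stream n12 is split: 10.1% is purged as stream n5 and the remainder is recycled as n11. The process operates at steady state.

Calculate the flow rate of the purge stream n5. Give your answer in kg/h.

132.7 kg/h

inert gas enters only via n4 and leaves only via the purge: 702×0.162 = 0.101×(inert gas in n12), and the absorber passes all inert gas, so inert gas in n10 = inert gas in n12 = 1126 kg/h.
NH3 in n10: m_A = 702×0.838 + (1−0.101)·(1−0.752)·m_A, so m_A = 588.28/0.7770 = 757.07 kg/h.
n12 = (1−0.752)×757.07 + 1126 = 1313.7 kg/h.
Purge n5 = 0.101×1313.7 = 132.69 kg/h.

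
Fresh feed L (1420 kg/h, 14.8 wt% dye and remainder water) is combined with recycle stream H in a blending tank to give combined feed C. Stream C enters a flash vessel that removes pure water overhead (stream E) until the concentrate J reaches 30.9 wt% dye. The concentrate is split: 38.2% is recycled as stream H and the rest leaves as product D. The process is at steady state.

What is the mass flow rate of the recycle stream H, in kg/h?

420.4 kg/h

Overall dye balance (none leaves overhead): dye in fresh feed = dye in product, i.e. 1420×0.148 = (1−0.382)·J·0.309.
J = 210.16/(0.309×0.618) = 1100.5 kg/h.
Recycle H = 0.382×1100.5 = 420.4 kg/h.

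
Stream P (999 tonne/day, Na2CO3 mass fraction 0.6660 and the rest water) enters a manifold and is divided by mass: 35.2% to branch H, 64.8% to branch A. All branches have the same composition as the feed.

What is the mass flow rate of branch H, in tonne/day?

351.6 tonne/day

Branch H flow = 0.352×999 = 351.65 tonne/day.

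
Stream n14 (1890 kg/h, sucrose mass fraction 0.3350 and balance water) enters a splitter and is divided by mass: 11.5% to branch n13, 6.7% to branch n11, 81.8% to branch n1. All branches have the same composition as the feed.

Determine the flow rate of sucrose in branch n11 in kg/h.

Branch n11 total = 0.067×1890 = 126.63 kg/h.
sucrose in n11 = 0.335×126.63 = 42.421 kg/h.

42.42 kg/h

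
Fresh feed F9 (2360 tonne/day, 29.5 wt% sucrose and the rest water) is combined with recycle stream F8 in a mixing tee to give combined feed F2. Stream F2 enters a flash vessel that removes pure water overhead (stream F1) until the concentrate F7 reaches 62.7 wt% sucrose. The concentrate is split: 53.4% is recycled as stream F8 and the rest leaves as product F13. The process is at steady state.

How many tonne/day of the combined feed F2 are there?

3632 tonne/day

Overall sucrose balance (none leaves overhead): sucrose in fresh feed = sucrose in product, i.e. 2360×0.295 = (1−0.534)·F7·0.627.
F7 = 696.2/(0.627×0.466) = 2382.8 tonne/day.
Recycle F8 = 0.534×2382.8 = 1272.4 tonne/day.
Combined feed F2 = 2360 + 1272.4 = 3632.4 tonne/day.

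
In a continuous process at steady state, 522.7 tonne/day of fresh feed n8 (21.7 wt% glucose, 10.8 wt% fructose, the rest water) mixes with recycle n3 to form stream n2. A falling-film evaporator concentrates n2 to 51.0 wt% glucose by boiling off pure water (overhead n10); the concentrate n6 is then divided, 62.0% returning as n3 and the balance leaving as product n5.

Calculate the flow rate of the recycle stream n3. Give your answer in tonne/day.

Overall glucose balance (none leaves overhead): glucose in fresh feed = glucose in product, i.e. 522.7×0.217 = (1−0.620)·n6·0.510.
n6 = 113.43/(0.510×0.380) = 585.27 tonne/day.
Recycle n3 = 0.620×585.27 = 362.87 tonne/day.

362.9 tonne/day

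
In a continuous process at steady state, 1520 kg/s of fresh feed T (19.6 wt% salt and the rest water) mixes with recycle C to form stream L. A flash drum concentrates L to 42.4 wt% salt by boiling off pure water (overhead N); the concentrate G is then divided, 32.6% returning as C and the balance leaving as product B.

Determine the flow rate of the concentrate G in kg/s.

Overall salt balance (none leaves overhead): salt in fresh feed = salt in product, i.e. 1520×0.196 = (1−0.326)·G·0.424.
G = 297.92/(0.424×0.674) = 1042.5 kg/s.

1042 kg/s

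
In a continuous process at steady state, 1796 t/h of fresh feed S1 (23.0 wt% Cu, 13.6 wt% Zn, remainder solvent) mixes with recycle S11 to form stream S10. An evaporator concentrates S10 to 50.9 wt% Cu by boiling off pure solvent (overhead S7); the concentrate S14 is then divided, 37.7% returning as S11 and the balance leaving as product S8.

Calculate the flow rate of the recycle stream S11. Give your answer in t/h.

Overall Cu balance (none leaves overhead): Cu in fresh feed = Cu in product, i.e. 1796×0.230 = (1−0.377)·S14·0.509.
S14 = 413.08/(0.509×0.623) = 1302.7 t/h.
Recycle S11 = 0.377×1302.7 = 491.1 t/h.

491.1 t/h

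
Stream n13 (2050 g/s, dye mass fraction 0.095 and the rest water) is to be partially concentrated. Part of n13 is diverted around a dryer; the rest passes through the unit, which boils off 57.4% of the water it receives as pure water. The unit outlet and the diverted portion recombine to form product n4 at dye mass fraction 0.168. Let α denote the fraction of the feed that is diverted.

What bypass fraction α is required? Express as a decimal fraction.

All 2050×0.095 = 194.75 g/s of dye reaches n4, so n4 = 194.75/0.168 = 1159.2 g/s and vapour = 890.77 g/s.
The evaporator receives (1−α)·2050 of feed at 0.905 water and removes 0.574 of that water:
0.574×0.905×(1−α)×2050 = 890.77
(1−α) = 890.77/1064.9 = 0.8365;  α = 0.1635.

0.164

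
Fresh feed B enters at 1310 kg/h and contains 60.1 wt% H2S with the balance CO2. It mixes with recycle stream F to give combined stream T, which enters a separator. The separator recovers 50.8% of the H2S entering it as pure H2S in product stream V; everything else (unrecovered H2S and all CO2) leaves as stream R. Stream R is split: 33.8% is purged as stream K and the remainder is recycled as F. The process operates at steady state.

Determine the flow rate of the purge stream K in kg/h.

716.9 kg/h

CO2 enters only via B and leaves only via the purge: 1310×0.399 = 0.338×(CO2 in R), and the separator passes all CO2, so CO2 in T = CO2 in R = 1546.4 kg/h.
H2S in T: m_A = 1310×0.601 + (1−0.338)·(1−0.508)·m_A, so m_A = 787.31/0.6743 = 1167.6 kg/h.
R = (1−0.508)×1167.6 + 1546.4 = 2120.9 kg/h.
Purge K = 0.338×2120.9 = 716.86 kg/h.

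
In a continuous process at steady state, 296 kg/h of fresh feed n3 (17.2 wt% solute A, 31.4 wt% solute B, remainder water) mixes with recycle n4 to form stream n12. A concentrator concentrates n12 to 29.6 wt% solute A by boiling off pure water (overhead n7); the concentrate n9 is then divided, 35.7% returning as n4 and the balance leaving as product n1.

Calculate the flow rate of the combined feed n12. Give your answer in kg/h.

Overall solute A balance (none leaves overhead): solute A in fresh feed = solute A in product, i.e. 296×0.172 = (1−0.357)·n9·0.296.
n9 = 50.912/(0.296×0.643) = 267.5 kg/h.
Recycle n4 = 0.357×267.5 = 95.496 kg/h.
Combined feed n12 = 296 + 95.496 = 391.5 kg/h.

391.5 kg/h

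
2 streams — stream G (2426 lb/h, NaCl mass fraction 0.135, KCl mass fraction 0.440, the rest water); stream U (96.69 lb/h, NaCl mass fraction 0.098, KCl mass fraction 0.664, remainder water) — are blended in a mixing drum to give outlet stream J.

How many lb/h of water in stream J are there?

1054 lb/h

water out = water in = 2426×0.425 + 96.69×0.238 = 1054.1 lb/h.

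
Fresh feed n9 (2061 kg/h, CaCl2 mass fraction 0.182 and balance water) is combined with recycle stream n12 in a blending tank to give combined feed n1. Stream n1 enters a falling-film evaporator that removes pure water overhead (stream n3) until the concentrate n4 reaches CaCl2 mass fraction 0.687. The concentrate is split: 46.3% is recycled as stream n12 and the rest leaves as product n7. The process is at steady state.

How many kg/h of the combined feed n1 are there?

2532 kg/h

Overall CaCl2 balance (none leaves overhead): CaCl2 in fresh feed = CaCl2 in product, i.e. 2061×0.182 = (1−0.463)·n4·0.687.
n4 = 375.1/(0.687×0.537) = 1016.8 kg/h.
Recycle n12 = 0.463×1016.8 = 470.76 kg/h.
Combined feed n1 = 2061 + 470.76 = 2531.8 kg/h.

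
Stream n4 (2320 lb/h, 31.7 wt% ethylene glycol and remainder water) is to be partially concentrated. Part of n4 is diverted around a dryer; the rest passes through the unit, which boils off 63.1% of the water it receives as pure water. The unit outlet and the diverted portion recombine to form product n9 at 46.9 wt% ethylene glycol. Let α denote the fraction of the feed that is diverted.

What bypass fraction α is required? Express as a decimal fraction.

0.248

All 2320×0.317 = 735.44 lb/h of ethylene glycol reaches n9, so n9 = 735.44/0.469 = 1568.1 lb/h and vapour = 751.9 lb/h.
The evaporator receives (1−α)·2320 of feed at 0.683 water and removes 0.631 of that water:
0.631×0.683×(1−α)×2320 = 751.9
(1−α) = 751.9/999.86 = 0.7520;  α = 0.2480.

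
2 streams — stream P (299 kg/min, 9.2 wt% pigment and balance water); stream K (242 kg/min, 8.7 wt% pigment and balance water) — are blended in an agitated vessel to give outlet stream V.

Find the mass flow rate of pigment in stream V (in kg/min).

pigment out = pigment in = 299×0.092 + 242×0.087 = 48.562 kg/min.

48.56 kg/min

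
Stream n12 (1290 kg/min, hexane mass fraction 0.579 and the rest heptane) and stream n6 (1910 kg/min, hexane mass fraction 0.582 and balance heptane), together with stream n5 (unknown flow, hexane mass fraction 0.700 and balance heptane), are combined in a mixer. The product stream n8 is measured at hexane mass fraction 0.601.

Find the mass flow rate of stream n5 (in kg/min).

653.2 kg/min

Let n5 be the unknown flow. Total out = 3200 + n5.
hexane balance: 1858.5 + 0.700·n5 = 0.601·(3200 + n5)
(0.700 − 0.601)·n5 = 0.601×3200 − 1858.5 = 64.67
n5 = 64.67 / 0.099 = 653.23 kg/min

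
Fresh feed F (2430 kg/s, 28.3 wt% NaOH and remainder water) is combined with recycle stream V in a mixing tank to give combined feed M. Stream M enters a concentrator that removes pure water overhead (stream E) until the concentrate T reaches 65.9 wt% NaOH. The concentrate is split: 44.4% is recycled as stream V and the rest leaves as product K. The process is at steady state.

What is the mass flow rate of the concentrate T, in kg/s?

Overall NaOH balance (none leaves overhead): NaOH in fresh feed = NaOH in product, i.e. 2430×0.283 = (1−0.444)·T·0.659.
T = 687.69/(0.659×0.556) = 1876.9 kg/s.

1877 kg/s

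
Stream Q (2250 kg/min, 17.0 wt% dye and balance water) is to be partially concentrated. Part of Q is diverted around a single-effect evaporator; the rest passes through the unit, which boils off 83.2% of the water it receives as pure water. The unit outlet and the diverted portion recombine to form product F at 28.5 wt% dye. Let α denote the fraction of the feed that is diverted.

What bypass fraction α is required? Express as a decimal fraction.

0.416

All 2250×0.170 = 382.5 kg/min of dye reaches F, so F = 382.5/0.285 = 1342.1 kg/min and vapour = 907.89 kg/min.
The evaporator receives (1−α)·2250 of feed at 0.830 water and removes 0.832 of that water:
0.832×0.830×(1−α)×2250 = 907.89
(1−α) = 907.89/1553.8 = 0.5843;  α = 0.4157.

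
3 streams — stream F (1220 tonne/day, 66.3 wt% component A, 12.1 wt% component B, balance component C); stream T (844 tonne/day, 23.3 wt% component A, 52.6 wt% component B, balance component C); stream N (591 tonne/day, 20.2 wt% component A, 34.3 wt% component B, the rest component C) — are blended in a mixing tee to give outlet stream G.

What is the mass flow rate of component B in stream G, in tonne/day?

component B out = component B in = 1220×0.121 + 844×0.526 + 591×0.343 = 794.28 tonne/day.

794.3 tonne/day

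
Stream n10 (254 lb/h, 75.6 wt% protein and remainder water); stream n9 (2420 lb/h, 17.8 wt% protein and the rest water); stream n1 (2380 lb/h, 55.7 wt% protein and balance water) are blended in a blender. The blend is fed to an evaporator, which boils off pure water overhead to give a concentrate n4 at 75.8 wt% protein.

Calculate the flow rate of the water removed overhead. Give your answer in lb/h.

protein entering = 254×0.756 + 2420×0.178 + 2380×0.557 = 1948.4 lb/h.
All protein reports to n4, so n4 = 1948.4/0.758 = 2570.5 lb/h.
Total feed = 5054 lb/h; overhead = 5054 − 2570.5 = 2483.5 lb/h.

2483 lb/h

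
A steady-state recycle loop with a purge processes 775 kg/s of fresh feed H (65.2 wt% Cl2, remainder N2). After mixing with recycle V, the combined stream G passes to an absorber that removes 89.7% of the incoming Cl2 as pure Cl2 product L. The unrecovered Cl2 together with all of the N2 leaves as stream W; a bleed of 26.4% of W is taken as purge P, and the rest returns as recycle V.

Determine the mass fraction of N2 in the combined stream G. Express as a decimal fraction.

0.6514

N2 enters only via H and leaves only via the purge: 775×0.348 = 0.264×(N2 in W), and the absorber passes all N2, so N2 in G = N2 in W = 1021.6 kg/s.
Cl2 in G: m_A = 775×0.652 + (1−0.264)·(1−0.897)·m_A, so m_A = 505.3/0.9242 = 546.75 kg/s.
G = 546.75 + 1021.6 = 1568.3 kg/s.
N2 fraction in G = 1021.6/1568.3 = 0.6514.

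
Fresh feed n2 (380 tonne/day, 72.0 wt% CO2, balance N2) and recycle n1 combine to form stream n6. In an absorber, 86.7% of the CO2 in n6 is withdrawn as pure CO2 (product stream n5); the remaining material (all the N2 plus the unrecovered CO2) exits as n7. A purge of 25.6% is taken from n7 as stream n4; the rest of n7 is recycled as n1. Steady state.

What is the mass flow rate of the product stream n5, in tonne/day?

263.3 tonne/day

CO2 in n6: m_A = 380×0.720 + (1−0.256)·(1−0.867)·m_A, so m_A = 273.6/0.9010 = 303.65 tonne/day.
Product n5 = 0.867×303.65 = 263.26 tonne/day.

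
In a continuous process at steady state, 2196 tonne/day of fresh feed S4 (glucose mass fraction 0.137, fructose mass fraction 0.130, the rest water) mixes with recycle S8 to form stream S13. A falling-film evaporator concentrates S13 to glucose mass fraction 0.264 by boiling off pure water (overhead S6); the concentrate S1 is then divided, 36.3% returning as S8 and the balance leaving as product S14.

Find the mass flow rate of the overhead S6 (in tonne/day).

Overall glucose balance (none leaves overhead): glucose in fresh feed = glucose in product, i.e. 2196×0.137 = (1−0.363)·S1·0.264.
S1 = 300.85/(0.264×0.637) = 1789 tonne/day.
Recycle S8 = 0.363×1789 = 649.41 tonne/day.
Combined feed S13 = 2196 + 649.41 = 2845.4 tonne/day.
Overhead S6 = S13 − S1 = 2845.4 − 1789 = 1056.4 tonne/day.

1056 tonne/day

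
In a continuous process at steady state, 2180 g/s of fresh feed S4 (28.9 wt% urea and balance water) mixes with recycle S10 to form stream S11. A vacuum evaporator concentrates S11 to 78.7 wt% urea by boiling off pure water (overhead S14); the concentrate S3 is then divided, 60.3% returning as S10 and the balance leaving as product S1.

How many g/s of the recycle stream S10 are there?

Overall urea balance (none leaves overhead): urea in fresh feed = urea in product, i.e. 2180×0.289 = (1−0.603)·S3·0.787.
S3 = 630.02/(0.787×0.397) = 2016.5 g/s.
Recycle S10 = 0.603×2016.5 = 1215.9 g/s.

1216 g/s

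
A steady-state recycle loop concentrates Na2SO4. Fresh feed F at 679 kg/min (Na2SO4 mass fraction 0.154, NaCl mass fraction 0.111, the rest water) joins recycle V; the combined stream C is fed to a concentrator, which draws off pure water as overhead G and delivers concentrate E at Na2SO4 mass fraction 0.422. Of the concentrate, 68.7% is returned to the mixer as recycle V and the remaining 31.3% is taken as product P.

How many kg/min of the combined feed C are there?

Overall Na2SO4 balance (none leaves overhead): Na2SO4 in fresh feed = Na2SO4 in product, i.e. 679×0.154 = (1−0.687)·E·0.422.
E = 104.57/(0.422×0.313) = 791.65 kg/min.
Recycle V = 0.687×791.65 = 543.86 kg/min.
Combined feed C = 679 + 543.86 = 1222.9 kg/min.

1223 kg/min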